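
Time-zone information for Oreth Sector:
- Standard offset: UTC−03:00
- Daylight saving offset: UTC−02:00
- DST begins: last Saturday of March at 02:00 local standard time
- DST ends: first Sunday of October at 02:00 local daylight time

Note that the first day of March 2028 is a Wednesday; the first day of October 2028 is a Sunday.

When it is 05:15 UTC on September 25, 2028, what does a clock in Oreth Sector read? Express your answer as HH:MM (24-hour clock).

03:15

1 March 2028 is a Wednesday, so Saturdays fall on 4, 11, 18, 25; the last is March 25.
1 October 2028 is a Sunday, so the first Sunday is October 1.
At the standard offset (UTC−03:00), 05:15 UTC − 3h = 02:15 Oreth Sector standard time.
Daylight saving runs 25 March – 1 October; the standard-time date in Oreth Sector, September 25, 2028, is inside that window, so Oreth Sector is at UTC−02:00.
05:15 UTC − 2h = 03:15 local.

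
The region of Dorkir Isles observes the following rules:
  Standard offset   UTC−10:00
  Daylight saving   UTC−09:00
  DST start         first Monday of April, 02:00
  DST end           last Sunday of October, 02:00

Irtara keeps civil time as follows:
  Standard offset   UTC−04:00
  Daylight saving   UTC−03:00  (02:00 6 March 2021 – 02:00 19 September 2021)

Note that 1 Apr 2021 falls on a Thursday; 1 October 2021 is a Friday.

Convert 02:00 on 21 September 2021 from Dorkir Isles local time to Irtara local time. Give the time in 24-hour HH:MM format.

1 April 2021 is a Thursday, so the first Monday is April 5.
1 October 2021 is a Friday, so Sundays fall on 3, 10, 17, 24, 31; the last is October 31.
Daylight saving runs 5 April – 31 October; 21 September 2021 is inside that window, so Dorkir Isles is at UTC−09:00.
02:00 Dorkir Isles + 9h = 11:00 UTC.
At the standard offset (UTC−04:00), 11:00 UTC − 4h = 07:00 Irtara standard time.
The standard-time date in Irtara, 21 September 2021, is outside the daylight-saving period (6 March – 19 September), so Irtara is on standard time, UTC−04:00.
11:00 UTC − 4h = 07:00 Irtara.

07:00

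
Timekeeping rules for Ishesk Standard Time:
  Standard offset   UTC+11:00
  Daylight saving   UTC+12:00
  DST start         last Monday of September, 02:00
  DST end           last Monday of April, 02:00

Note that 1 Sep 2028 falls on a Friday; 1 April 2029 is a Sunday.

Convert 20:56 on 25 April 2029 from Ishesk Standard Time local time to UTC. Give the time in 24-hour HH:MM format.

1 September 2028 is a Friday, so Mondays fall on 4, 11, 18, 25; the last is September 25.
1 April 2029 is a Sunday, so Mondays fall on 2, 9, 16, 23, 30; the last is April 30.
25 April 2029 lies within the daylight-saving period (25 September 2028 – 30 April 2029), so Ishesk Standard Time is on daylight time, UTC+12:00.
20:56 local − 12h = 08:56 UTC.

08:56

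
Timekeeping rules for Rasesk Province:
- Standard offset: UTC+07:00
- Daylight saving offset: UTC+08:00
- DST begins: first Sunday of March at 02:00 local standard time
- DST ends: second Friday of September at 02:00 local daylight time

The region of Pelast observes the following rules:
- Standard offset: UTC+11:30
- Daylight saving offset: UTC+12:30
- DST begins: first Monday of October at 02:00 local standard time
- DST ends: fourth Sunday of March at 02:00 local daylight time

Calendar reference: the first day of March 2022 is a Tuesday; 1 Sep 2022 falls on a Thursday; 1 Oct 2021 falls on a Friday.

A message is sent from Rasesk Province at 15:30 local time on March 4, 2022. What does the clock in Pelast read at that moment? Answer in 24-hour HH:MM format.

21:00

1 March 2022 is a Tuesday, so the first Sunday is March 6.
1 September 2022 is a Thursday, so the first Friday is September 2 and the second is September 9.
March 4, 2022 is outside the daylight-saving period (6 March – 9 September), so Rasesk Province is on standard time, UTC+07:00.
15:30 Rasesk Province − 7h = 08:30 UTC.
1 October 2021 is a Friday, so the first Monday is October 4.
1 March 2022 is a Tuesday, so the first Sunday is March 6 and the fourth is March 27.
At the standard offset (UTC+11:30), 08:30 UTC + 11h30m = 20:00 Pelast standard time.
The standard-time date in Pelast, March 4, 2022, falls between 4 October 2021 and 27 March 2022, so daylight saving is in effect and Pelast is at UTC+12:30.
08:30 UTC + 12h30m = 21:00 Pelast.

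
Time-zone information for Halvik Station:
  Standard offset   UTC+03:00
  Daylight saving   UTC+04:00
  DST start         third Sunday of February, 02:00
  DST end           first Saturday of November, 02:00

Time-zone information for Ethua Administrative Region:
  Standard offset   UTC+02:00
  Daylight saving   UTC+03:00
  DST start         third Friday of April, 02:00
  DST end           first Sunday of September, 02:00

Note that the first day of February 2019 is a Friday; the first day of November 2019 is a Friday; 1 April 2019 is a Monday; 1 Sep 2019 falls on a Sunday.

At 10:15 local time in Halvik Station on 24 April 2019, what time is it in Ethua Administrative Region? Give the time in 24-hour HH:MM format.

09:15

1 February 2019 is a Friday, so the first Sunday is February 3 and the third is February 17.
1 November 2019 is a Friday, so the first Saturday is November 2.
24 April 2019 lies within the daylight-saving period (17 February – 2 November), so Halvik Station is on daylight time, UTC+04:00.
10:15 Halvik Station − 4h = 06:15 UTC.
1 April 2019 is a Monday, so the first Friday is April 5 and the third is April 19.
1 September 2019 is a Sunday, so the first Sunday is September 1.
At the standard offset (UTC+02:00), 06:15 UTC + 2h = 08:15 Ethua Administrative Region standard time.
Daylight saving runs 19 April – 1 September; the standard-time date in Ethua Administrative Region, 24 April 2019, is inside that window, so Ethua Administrative Region is at UTC+03:00.
06:15 UTC + 3h = 09:15 Ethua Administrative Region.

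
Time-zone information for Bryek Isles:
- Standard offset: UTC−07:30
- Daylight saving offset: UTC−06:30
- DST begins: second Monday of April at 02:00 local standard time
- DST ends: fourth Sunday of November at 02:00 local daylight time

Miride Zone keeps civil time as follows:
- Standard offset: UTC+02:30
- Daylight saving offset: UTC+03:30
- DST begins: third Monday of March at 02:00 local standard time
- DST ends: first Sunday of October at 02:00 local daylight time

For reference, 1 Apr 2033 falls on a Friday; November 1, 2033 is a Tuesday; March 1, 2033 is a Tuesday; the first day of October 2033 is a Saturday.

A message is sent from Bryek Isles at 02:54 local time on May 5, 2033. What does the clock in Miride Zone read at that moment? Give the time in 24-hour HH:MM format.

1 April 2033 is a Friday, so the first Monday is April 4 and the second is April 11.
1 November 2033 is a Tuesday, so the first Sunday is November 6 and the fourth is November 27.
May 5, 2033 falls between 11 April and 27 November, so daylight saving is in effect and Bryek Isles is at UTC−06:30.
02:54 Bryek Isles + 6h30m = 09:24 UTC.
1 March 2033 is a Tuesday, so the first Monday is March 7 and the third is March 21.
1 October 2033 is a Saturday, so the first Sunday is October 2.
At the standard offset (UTC+02:30), 09:24 UTC + 2h30m = 11:54 Miride Zone standard time.
The standard-time date in Miride Zone, May 5, 2033, falls between 21 March and 2 October, so daylight saving is in effect and Miride Zone is at UTC+03:30.
09:24 UTC + 3h30m = 12:54 Miride Zone.

12:54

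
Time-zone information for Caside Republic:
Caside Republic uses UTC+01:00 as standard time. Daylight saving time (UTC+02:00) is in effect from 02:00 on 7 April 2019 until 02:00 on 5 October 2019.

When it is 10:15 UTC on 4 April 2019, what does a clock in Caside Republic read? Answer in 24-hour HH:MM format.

At the standard offset (UTC+01:00), 10:15 UTC + 1h = 11:15 Caside Republic standard time.
The standard-time date in Caside Republic, 4 April 2019, is outside the daylight-saving period (7 April – 5 October), so Caside Republic is on standard time, UTC+01:00.
10:15 UTC + 1h = 11:15 local.

11:15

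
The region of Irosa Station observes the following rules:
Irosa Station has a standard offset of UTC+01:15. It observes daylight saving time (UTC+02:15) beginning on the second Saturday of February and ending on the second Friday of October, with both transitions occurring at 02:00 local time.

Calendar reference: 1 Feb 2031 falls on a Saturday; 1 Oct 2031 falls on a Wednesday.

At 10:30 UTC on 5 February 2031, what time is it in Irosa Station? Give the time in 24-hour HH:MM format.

11:45

1 February 2031 is a Saturday, so the first Saturday is February 1 and the second is February 8.
1 October 2031 is a Wednesday, so the first Friday is October 3 and the second is October 10.
At the standard offset (UTC+01:15), 10:30 UTC + 1h15m = 11:45 Irosa Station standard time.
The standard-time date in Irosa Station, 5 February 2031, does not fall between 8 February and 10 October, so daylight saving is not in effect and Irosa Station is at UTC+01:15.
10:30 UTC + 1h15m = 11:45 local.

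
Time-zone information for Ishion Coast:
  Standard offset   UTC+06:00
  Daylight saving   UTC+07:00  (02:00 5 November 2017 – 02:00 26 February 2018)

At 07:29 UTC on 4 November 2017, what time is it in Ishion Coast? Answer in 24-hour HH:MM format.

13:29

At the standard offset (UTC+06:00), 07:29 UTC + 6h = 13:29 Ishion Coast standard time.
Daylight saving runs 5 November 2017 – 26 February 2018; the standard-time date in Ishion Coast, 4 November 2017, is outside that window, so Ishion Coast is on standard time at UTC+06:00.
07:29 UTC + 6h = 13:29 local.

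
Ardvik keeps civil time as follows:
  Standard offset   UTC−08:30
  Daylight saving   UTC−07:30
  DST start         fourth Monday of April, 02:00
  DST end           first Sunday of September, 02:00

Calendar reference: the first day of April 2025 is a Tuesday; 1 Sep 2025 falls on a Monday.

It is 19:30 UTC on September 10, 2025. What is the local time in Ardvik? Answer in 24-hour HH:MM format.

1 April 2025 is a Tuesday, so the first Monday is April 7 and the fourth is April 28.
1 September 2025 is a Monday, so the first Sunday is September 7.
At the standard offset (UTC−08:30), 19:30 UTC − 8h30m = 11:00 Ardvik standard time.
Daylight saving runs 28 April – 7 September; the standard-time date in Ardvik, September 10, 2025, is outside that window, so Ardvik is on standard time at UTC−08:30.
19:30 UTC − 8h30m = 11:00 local.

11:00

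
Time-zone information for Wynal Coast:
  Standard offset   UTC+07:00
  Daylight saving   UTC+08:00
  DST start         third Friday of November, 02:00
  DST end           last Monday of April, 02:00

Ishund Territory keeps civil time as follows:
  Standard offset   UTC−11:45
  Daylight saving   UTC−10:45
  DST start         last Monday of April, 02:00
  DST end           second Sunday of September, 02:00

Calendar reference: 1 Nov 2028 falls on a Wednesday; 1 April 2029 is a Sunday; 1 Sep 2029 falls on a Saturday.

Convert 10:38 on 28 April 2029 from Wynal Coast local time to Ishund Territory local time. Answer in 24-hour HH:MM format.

14:53

1 November 2028 is a Wednesday, so the first Friday is November 3 and the third is November 17.
1 April 2029 is a Sunday, so Mondays fall on 2, 9, 16, 23, 30; the last is April 30.
28 April 2029 lies within the daylight-saving period (17 November 2028 – 30 April 2029), so Wynal Coast is on daylight time, UTC+08:00.
10:38 Wynal Coast − 8h = 02:38 UTC.
1 April 2029 is a Sunday, so Mondays fall on 2, 9, 16, 23, 30; the last is April 30.
1 September 2029 is a Saturday, so the first Sunday is September 2 and the second is September 9.
At the standard offset (UTC−11:45), 02:38 UTC − 11h45m = 14:53 Ishund Territory standard time (rolling into the previous day, 27 April 2029).
The standard-time date in Ishund Territory, 27 April 2029, is outside the daylight-saving period (30 April – 9 September), so Ishund Territory is on standard time, UTC−11:45.
02:38 UTC − 11h45m = 14:53 Ishund Territory (rolling into the previous day, 27 April 2029).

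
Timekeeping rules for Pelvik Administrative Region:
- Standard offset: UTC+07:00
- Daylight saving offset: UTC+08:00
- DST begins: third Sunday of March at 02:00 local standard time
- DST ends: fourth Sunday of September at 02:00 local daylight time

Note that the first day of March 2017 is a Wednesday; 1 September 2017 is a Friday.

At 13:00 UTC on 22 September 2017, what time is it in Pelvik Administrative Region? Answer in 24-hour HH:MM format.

1 March 2017 is a Wednesday, so the first Sunday is March 5 and the third is March 19.
1 September 2017 is a Friday, so the first Sunday is September 3 and the fourth is September 24.
At the standard offset (UTC+07:00), 13:00 UTC + 7h = 20:00 Pelvik Administrative Region standard time.
The standard-time date in Pelvik Administrative Region, 22 September 2017, falls between 19 March and 24 September, so daylight saving is in effect and Pelvik Administrative Region is at UTC+08:00.
13:00 UTC + 8h = 21:00 local.

21:00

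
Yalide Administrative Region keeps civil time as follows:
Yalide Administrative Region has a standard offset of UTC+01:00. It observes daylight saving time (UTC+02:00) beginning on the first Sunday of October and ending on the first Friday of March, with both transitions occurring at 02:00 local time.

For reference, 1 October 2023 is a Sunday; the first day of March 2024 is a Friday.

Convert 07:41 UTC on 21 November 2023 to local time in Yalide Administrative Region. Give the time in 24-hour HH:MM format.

09:41

1 October 2023 is a Sunday, so the first Sunday is October 1.
1 March 2024 is a Friday, so the first Friday is March 1.
At the standard offset (UTC+01:00), 07:41 UTC + 1h = 08:41 Yalide Administrative Region standard time.
The standard-time date in Yalide Administrative Region, 21 November 2023, lies within the daylight-saving period (1 October 2023 – 1 March 2024), so Yalide Administrative Region is on daylight time, UTC+02:00.
07:41 UTC + 2h = 09:41 local.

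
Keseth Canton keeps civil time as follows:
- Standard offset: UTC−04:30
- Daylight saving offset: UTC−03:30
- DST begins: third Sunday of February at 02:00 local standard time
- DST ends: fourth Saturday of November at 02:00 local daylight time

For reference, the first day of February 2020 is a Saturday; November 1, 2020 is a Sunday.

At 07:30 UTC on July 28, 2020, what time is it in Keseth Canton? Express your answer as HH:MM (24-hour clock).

1 February 2020 is a Saturday, so the first Sunday is February 2 and the third is February 16.
1 November 2020 is a Sunday, so the first Saturday is November 7 and the fourth is November 28.
At the standard offset (UTC−04:30), 07:30 UTC − 4h30m = 03:00 Keseth Canton standard time.
The standard-time date in Keseth Canton, July 28, 2020, falls between 16 February and 28 November, so daylight saving is in effect and Keseth Canton is at UTC−03:30.
07:30 UTC − 3h30m = 04:00 local.

04:00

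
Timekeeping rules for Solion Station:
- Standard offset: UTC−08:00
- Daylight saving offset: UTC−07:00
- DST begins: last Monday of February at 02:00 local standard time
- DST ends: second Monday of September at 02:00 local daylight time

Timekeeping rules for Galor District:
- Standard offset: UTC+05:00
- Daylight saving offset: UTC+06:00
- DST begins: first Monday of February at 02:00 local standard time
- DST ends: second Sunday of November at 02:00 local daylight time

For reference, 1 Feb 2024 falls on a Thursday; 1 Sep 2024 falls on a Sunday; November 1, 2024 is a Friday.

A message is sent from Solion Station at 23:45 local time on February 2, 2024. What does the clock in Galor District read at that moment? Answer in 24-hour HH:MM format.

12:45

1 February 2024 is a Thursday, so Mondays fall on 5, 12, 19, 26; the last is February 26.
1 September 2024 is a Sunday, so the first Monday is September 2 and the second is September 9.
February 2, 2024 is outside the daylight-saving period (26 February – 9 September), so Solion Station is on standard time, UTC−08:00.
23:45 Solion Station + 8h = 07:45 UTC (rolling into the next day, 3 February 2024).
1 February 2024 is a Thursday, so the first Monday is February 5.
1 November 2024 is a Friday, so the first Sunday is November 3 and the second is November 10.
At the standard offset (UTC+05:00), 07:45 UTC + 5h = 12:45 Galor District standard time.
The standard-time date in Galor District, February 3, 2024, does not fall between 5 February and 10 November, so daylight saving is not in effect and Galor District is at UTC+05:00.
07:45 UTC + 5h = 12:45 Galor District.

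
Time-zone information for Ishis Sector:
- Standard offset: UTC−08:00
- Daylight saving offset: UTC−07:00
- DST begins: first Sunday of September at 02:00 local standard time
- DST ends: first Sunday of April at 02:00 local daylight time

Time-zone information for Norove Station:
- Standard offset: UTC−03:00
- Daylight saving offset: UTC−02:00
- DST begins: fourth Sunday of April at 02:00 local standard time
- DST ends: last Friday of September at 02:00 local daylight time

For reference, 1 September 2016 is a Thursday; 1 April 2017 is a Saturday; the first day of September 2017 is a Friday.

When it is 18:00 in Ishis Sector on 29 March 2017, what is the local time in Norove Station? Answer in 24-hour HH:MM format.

22:00

1 September 2016 is a Thursday, so the first Sunday is September 4.
1 April 2017 is a Saturday, so the first Sunday is April 2.
Daylight saving runs 4 September 2016 – 2 April 2017; 29 March 2017 is inside that window, so Ishis Sector is at UTC−07:00.
18:00 Ishis Sector + 7h = 01:00 UTC (rolling into the next day, 30 March 2017).
1 April 2017 is a Saturday, so the first Sunday is April 2 and the fourth is April 23.
1 September 2017 is a Friday, so Fridays fall on 1, 8, 15, 22, 29; the last is September 29.
At the standard offset (UTC−03:00), 01:00 UTC − 3h = 22:00 Norove Station standard time (rolling into the previous day, 29 March 2017).
Daylight saving runs 23 April – 29 September; the standard-time date in Norove Station, 29 March 2017, is outside that window, so Norove Station is on standard time at UTC−03:00.
01:00 UTC − 3h = 22:00 Norove Station (rolling into the previous day, 29 March 2017).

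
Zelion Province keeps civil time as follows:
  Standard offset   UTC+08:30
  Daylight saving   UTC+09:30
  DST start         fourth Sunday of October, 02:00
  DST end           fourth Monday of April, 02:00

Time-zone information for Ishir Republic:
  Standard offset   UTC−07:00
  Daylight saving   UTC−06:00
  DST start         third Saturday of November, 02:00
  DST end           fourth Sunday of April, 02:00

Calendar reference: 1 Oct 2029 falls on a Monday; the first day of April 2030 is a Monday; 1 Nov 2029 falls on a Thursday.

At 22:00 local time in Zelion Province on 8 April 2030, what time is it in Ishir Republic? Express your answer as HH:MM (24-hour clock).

06:30

1 October 2029 is a Monday, so the first Sunday is October 7 and the fourth is October 28.
1 April 2030 is a Monday, so the first Monday is April 1 and the fourth is April 22.
8 April 2030 lies within the daylight-saving period (28 October 2029 – 22 April 2030), so Zelion Province is on daylight time, UTC+09:30.
22:00 Zelion Province − 9h30m = 12:30 UTC.
1 November 2029 is a Thursday, so the first Saturday is November 3 and the third is November 17.
1 April 2030 is a Monday, so the first Sunday is April 7 and the fourth is April 28.
At the standard offset (UTC−07:00), 12:30 UTC − 7h = 05:30 Ishir Republic standard time.
The standard-time date in Ishir Republic, 8 April 2030, falls between 17 November 2029 and 28 April 2030, so daylight saving is in effect and Ishir Republic is at UTC−06:00.
12:30 UTC − 6h = 06:30 Ishir Republic.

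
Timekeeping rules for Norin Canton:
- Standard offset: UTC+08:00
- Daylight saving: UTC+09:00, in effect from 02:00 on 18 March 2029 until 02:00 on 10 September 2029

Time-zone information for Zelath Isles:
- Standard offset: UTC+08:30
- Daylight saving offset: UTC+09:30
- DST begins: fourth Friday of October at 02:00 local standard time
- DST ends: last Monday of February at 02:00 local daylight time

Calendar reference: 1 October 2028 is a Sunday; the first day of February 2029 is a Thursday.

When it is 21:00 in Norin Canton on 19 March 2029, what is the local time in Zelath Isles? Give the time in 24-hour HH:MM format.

19 March 2029 falls between 18 March and 10 September, so daylight saving is in effect and Norin Canton is at UTC+09:00.
21:00 Norin Canton − 9h = 12:00 UTC.
1 October 2028 is a Sunday, so the first Friday is October 6 and the fourth is October 27.
1 February 2029 is a Thursday, so Mondays fall on 5, 12, 19, 26; the last is February 26.
At the standard offset (UTC+08:30), 12:00 UTC + 8h30m = 20:30 Zelath Isles standard time.
Daylight saving runs 27 October 2028 – 26 February 2029; the standard-time date in Zelath Isles, 19 March 2029, is outside that window, so Zelath Isles is on standard time at UTC+08:30.
12:00 UTC + 8h30m = 20:30 Zelath Isles.

20:30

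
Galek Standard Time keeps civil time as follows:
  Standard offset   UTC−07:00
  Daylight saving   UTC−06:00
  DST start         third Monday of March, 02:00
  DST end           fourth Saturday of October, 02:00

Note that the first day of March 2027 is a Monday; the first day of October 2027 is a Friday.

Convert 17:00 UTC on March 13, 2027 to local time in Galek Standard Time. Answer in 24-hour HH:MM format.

1 March 2027 is a Monday, so the first Monday is March 1 and the third is March 15.
1 October 2027 is a Friday, so the first Saturday is October 2 and the fourth is October 23.
At the standard offset (UTC−07:00), 17:00 UTC − 7h = 10:00 Galek Standard Time standard time.
The standard-time date in Galek Standard Time, March 13, 2027, is outside the daylight-saving period (15 March – 23 October), so Galek Standard Time is on standard time, UTC−07:00.
17:00 UTC − 7h = 10:00 local.

10:00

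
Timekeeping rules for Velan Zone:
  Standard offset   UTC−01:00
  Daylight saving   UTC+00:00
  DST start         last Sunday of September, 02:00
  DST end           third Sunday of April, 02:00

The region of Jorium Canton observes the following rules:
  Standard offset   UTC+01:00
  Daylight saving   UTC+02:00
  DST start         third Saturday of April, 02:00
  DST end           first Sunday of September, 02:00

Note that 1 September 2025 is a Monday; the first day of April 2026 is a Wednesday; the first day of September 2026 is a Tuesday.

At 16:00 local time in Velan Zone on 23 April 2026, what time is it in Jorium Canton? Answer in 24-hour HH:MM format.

19:00

1 September 2025 is a Monday, so Sundays fall on 7, 14, 21, 28; the last is September 28.
1 April 2026 is a Wednesday, so the first Sunday is April 5 and the third is April 19.
23 April 2026 is outside the daylight-saving period (28 September 2025 – 19 April 2026), so Velan Zone is on standard time, UTC−01:00.
16:00 Velan Zone + 1h = 17:00 UTC.
1 April 2026 is a Wednesday, so the first Saturday is April 4 and the third is April 18.
1 September 2026 is a Tuesday, so the first Sunday is September 6.
At the standard offset (UTC+01:00), 17:00 UTC + 1h = 18:00 Jorium Canton standard time.
The standard-time date in Jorium Canton, 23 April 2026, lies within the daylight-saving period (18 April – 6 September), so Jorium Canton is on daylight time, UTC+02:00.
17:00 UTC + 2h = 19:00 Jorium Canton.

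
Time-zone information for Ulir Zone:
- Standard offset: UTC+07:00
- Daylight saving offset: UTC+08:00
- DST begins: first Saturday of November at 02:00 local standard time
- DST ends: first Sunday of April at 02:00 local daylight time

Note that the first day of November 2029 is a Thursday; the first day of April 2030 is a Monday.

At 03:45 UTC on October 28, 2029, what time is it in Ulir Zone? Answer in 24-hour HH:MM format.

10:45

1 November 2029 is a Thursday, so the first Saturday is November 3.
1 April 2030 is a Monday, so the first Sunday is April 7.
At the standard offset (UTC+07:00), 03:45 UTC + 7h = 10:45 Ulir Zone standard time.
The standard-time date in Ulir Zone, October 28, 2029, does not fall between 3 November 2029 and 7 April 2030, so daylight saving is not in effect and Ulir Zone is at UTC+07:00.
03:45 UTC + 7h = 10:45 local.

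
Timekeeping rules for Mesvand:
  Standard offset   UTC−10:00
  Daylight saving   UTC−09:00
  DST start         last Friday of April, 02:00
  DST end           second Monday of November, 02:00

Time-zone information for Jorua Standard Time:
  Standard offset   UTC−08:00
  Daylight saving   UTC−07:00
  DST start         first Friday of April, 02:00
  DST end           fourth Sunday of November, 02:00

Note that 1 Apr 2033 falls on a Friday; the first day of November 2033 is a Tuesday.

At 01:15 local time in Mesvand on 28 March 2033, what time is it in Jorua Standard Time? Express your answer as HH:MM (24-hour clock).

1 April 2033 is a Friday, so Fridays fall on 1, 8, 15, 22, 29; the last is April 29.
1 November 2033 is a Tuesday, so the first Monday is November 7 and the second is November 14.
28 March 2033 is outside the daylight-saving period (29 April – 14 November), so Mesvand is on standard time, UTC−10:00.
01:15 Mesvand + 10h = 11:15 UTC.
1 April 2033 is a Friday, so the first Friday is April 1.
1 November 2033 is a Tuesday, so the first Sunday is November 6 and the fourth is November 27.
At the standard offset (UTC−08:00), 11:15 UTC − 8h = 03:15 Jorua Standard Time standard time.
The standard-time date in Jorua Standard Time, 28 March 2033, does not fall between 1 April and 27 November, so daylight saving is not in effect and Jorua Standard Time is at UTC−08:00.
11:15 UTC − 8h = 03:15 Jorua Standard Time.

03:15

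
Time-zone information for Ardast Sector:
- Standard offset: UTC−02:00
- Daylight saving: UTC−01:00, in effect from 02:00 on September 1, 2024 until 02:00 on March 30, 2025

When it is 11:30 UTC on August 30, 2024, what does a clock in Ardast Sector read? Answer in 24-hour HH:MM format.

09:30

At the standard offset (UTC−02:00), 11:30 UTC − 2h = 09:30 Ardast Sector standard time.
The standard-time date in Ardast Sector, August 30, 2024, is outside the daylight-saving period (1 September 2024 – 30 March 2025), so Ardast Sector is on standard time, UTC−02:00.
11:30 UTC − 2h = 09:30 local.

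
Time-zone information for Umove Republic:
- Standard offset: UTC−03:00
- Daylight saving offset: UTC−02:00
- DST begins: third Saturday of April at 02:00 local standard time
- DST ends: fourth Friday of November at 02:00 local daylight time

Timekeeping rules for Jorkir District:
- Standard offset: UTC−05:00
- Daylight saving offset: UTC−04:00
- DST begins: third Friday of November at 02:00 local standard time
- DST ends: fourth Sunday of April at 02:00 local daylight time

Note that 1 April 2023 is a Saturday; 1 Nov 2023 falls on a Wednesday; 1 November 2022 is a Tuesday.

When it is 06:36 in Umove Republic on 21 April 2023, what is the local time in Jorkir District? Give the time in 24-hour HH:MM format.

04:36

1 April 2023 is a Saturday, so the first Saturday is April 1 and the third is April 15.
1 November 2023 is a Wednesday, so the first Friday is November 3 and the fourth is November 24.
Daylight saving runs 15 April – 24 November; 21 April 2023 is inside that window, so Umove Republic is at UTC−02:00.
06:36 Umove Republic + 2h = 08:36 UTC.
1 November 2022 is a Tuesday, so the first Friday is November 4 and the third is November 18.
1 April 2023 is a Saturday, so the first Sunday is April 2 and the fourth is April 23.
At the standard offset (UTC−05:00), 08:36 UTC − 5h = 03:36 Jorkir District standard time.
The standard-time date in Jorkir District, 21 April 2023, lies within the daylight-saving period (18 November 2022 – 23 April 2023), so Jorkir District is on daylight time, UTC−04:00.
08:36 UTC − 4h = 04:36 Jorkir District.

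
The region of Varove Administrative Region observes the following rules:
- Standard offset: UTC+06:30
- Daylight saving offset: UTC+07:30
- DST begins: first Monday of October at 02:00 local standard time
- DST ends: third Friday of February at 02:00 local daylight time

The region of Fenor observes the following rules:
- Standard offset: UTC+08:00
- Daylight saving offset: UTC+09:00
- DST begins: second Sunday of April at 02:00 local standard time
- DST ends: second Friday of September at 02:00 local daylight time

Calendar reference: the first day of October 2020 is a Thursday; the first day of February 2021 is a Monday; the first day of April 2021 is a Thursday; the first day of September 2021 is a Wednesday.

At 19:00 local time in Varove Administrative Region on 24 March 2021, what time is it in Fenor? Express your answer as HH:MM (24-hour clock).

20:30

1 October 2020 is a Thursday, so the first Monday is October 5.
1 February 2021 is a Monday, so the first Friday is February 5 and the third is February 19.
Daylight saving runs 5 October 2020 – 19 February 2021; 24 March 2021 is outside that window, so Varove Administrative Region is on standard time at UTC+06:30.
19:00 Varove Administrative Region − 6h30m = 12:30 UTC.
1 April 2021 is a Thursday, so the first Sunday is April 4 and the second is April 11.
1 September 2021 is a Wednesday, so the first Friday is September 3 and the second is September 10.
At the standard offset (UTC+08:00), 12:30 UTC + 8h = 20:30 Fenor standard time.
The standard-time date in Fenor, 24 March 2021, does not fall between 11 April and 10 September, so daylight saving is not in effect and Fenor is at UTC+08:00.
12:30 UTC + 8h = 20:30 Fenor.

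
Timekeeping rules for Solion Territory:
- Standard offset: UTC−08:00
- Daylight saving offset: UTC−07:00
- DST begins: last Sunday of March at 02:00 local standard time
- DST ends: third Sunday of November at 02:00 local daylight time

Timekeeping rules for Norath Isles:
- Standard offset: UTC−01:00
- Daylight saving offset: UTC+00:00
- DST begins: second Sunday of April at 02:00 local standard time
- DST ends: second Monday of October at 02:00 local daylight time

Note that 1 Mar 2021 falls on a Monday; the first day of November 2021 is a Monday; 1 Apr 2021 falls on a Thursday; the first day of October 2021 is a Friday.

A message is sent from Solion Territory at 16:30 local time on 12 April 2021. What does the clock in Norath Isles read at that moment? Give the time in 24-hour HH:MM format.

23:30

1 March 2021 is a Monday, so Sundays fall on 7, 14, 21, 28; the last is March 28.
1 November 2021 is a Monday, so the first Sunday is November 7 and the third is November 21.
Daylight saving runs 28 March – 21 November; 12 April 2021 is inside that window, so Solion Territory is at UTC−07:00.
16:30 Solion Territory + 7h = 23:30 UTC.
1 April 2021 is a Thursday, so the first Sunday is April 4 and the second is April 11.
1 October 2021 is a Friday, so the first Monday is October 4 and the second is October 11.
At the standard offset (UTC−01:00), 23:30 UTC − 1h = 22:30 Norath Isles standard time.
The standard-time date in Norath Isles, 12 April 2021, lies within the daylight-saving period (11 April – 11 October), so Norath Isles is on daylight time, UTC+00:00.
23:30 UTC + 0h = 23:30 Norath Isles.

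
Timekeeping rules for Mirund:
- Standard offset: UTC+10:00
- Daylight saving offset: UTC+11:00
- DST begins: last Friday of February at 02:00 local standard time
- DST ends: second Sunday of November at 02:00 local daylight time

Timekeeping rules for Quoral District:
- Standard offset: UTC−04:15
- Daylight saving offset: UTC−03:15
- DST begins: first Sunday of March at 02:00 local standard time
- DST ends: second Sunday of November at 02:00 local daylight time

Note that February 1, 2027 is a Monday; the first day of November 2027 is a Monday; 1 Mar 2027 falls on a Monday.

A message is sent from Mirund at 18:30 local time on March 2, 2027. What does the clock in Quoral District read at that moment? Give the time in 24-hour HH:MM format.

1 February 2027 is a Monday, so Fridays fall on 5, 12, 19, 26; the last is February 26.
1 November 2027 is a Monday, so the first Sunday is November 7 and the second is November 14.
March 2, 2027 falls between 26 February and 14 November, so daylight saving is in effect and Mirund is at UTC+11:00.
18:30 Mirund − 11h = 07:30 UTC.
1 March 2027 is a Monday, so the first Sunday is March 7.
1 November 2027 is a Monday, so the first Sunday is November 7 and the second is November 14.
At the standard offset (UTC−04:15), 07:30 UTC − 4h15m = 03:15 Quoral District standard time.
Daylight saving runs 7 March – 14 November; the standard-time date in Quoral District, March 2, 2027, is outside that window, so Quoral District is on standard time at UTC−04:15.
07:30 UTC − 4h15m = 03:15 Quoral District.

03:15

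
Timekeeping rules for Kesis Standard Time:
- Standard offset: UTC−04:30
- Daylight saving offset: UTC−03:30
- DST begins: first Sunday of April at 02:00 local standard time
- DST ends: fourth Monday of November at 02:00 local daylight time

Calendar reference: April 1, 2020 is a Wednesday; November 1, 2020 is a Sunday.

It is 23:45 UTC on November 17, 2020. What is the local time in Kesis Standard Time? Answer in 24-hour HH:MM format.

1 April 2020 is a Wednesday, so the first Sunday is April 5.
1 November 2020 is a Sunday, so the first Monday is November 2 and the fourth is November 23.
At the standard offset (UTC−04:30), 23:45 UTC − 4h30m = 19:15 Kesis Standard Time standard time.
The standard-time date in Kesis Standard Time, November 17, 2020, falls between 5 April and 23 November, so daylight saving is in effect and Kesis Standard Time is at UTC−03:30.
23:45 UTC − 3h30m = 20:15 local.

20:15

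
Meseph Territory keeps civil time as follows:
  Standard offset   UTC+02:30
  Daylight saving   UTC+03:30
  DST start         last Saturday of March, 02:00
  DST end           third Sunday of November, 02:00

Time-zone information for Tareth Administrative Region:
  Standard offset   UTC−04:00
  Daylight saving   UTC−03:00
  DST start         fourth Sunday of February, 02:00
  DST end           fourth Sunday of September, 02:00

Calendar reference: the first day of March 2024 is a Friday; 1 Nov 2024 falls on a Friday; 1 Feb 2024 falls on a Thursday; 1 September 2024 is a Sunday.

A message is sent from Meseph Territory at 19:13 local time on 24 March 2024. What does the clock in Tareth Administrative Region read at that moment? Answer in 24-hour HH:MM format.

1 March 2024 is a Friday, so Saturdays fall on 2, 9, 16, 23, 30; the last is March 30.
1 November 2024 is a Friday, so the first Sunday is November 3 and the third is November 17.
24 March 2024 is outside the daylight-saving period (30 March – 17 November), so Meseph Territory is on standard time, UTC+02:30.
19:13 Meseph Territory − 2h30m = 16:43 UTC.
1 February 2024 is a Thursday, so the first Sunday is February 4 and the fourth is February 25.
1 September 2024 is a Sunday, so the first Sunday is September 1 and the fourth is September 22.
At the standard offset (UTC−04:00), 16:43 UTC − 4h = 12:43 Tareth Administrative Region standard time.
Daylight saving runs 25 February – 22 September; the standard-time date in Tareth Administrative Region, 24 March 2024, is inside that window, so Tareth Administrative Region is at UTC−03:00.
16:43 UTC − 3h = 13:43 Tareth Administrative Region.

13:43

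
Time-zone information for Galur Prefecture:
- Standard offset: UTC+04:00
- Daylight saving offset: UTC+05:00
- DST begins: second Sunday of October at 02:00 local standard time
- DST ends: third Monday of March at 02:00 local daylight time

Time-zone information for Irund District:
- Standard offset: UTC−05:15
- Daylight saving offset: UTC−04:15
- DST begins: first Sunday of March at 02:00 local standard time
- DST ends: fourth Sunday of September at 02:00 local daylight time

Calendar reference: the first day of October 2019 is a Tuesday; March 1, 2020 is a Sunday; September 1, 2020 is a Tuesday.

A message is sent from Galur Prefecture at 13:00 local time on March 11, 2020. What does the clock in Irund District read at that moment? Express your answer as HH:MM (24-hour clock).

03:45

1 October 2019 is a Tuesday, so the first Sunday is October 6 and the second is October 13.
1 March 2020 is a Sunday, so the first Monday is March 2 and the third is March 16.
March 11, 2020 lies within the daylight-saving period (13 October 2019 – 16 March 2020), so Galur Prefecture is on daylight time, UTC+05:00.
13:00 Galur Prefecture − 5h = 08:00 UTC.
1 March 2020 is a Sunday, so the first Sunday is March 1.
1 September 2020 is a Tuesday, so the first Sunday is September 6 and the fourth is September 27.
At the standard offset (UTC−05:15), 08:00 UTC − 5h15m = 02:45 Irund District standard time.
The standard-time date in Irund District, March 11, 2020, lies within the daylight-saving period (1 March – 27 September), so Irund District is on daylight time, UTC−04:15.
08:00 UTC − 4h15m = 03:45 Irund District.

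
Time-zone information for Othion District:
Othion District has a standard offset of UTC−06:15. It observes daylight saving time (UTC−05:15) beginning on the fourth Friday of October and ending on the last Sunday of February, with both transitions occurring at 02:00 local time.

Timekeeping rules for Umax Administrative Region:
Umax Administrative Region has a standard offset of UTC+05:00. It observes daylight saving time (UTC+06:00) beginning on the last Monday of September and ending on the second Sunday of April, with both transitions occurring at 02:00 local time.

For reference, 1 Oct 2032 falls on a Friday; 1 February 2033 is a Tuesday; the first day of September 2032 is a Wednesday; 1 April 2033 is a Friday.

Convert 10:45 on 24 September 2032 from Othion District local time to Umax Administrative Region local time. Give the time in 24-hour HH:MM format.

1 October 2032 is a Friday, so the first Friday is October 1 and the fourth is October 22.
1 February 2033 is a Tuesday, so Sundays fall on 6, 13, 20, 27; the last is February 27.
24 September 2032 is outside the daylight-saving period (22 October 2032 – 27 February 2033), so Othion District is on standard time, UTC−06:15.
10:45 Othion District + 6h15m = 17:00 UTC.
1 September 2032 is a Wednesday, so Mondays fall on 6, 13, 20, 27; the last is September 27.
1 April 2033 is a Friday, so the first Sunday is April 3 and the second is April 10.
At the standard offset (UTC+05:00), 17:00 UTC + 5h = 22:00 Umax Administrative Region standard time.
The standard-time date in Umax Administrative Region, 24 September 2032, is outside the daylight-saving period (27 September 2032 – 10 April 2033), so Umax Administrative Region is on standard time, UTC+05:00.
17:00 UTC + 5h = 22:00 Umax Administrative Region.

22:00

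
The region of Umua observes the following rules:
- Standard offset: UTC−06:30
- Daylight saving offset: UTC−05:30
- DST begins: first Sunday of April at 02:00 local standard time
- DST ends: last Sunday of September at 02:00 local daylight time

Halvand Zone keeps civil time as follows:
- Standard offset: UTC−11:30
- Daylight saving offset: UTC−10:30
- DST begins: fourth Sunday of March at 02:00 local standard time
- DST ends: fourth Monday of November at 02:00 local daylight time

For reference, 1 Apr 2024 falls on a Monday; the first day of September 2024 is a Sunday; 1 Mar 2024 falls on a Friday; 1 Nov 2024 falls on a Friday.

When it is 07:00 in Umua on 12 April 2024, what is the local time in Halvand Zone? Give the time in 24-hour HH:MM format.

1 April 2024 is a Monday, so the first Sunday is April 7.
1 September 2024 is a Sunday, so Sundays fall on 1, 8, 15, 22, 29; the last is September 29.
12 April 2024 falls between 7 April and 29 September, so daylight saving is in effect and Umua is at UTC−05:30.
07:00 Umua + 5h30m = 12:30 UTC.
1 March 2024 is a Friday, so the first Sunday is March 3 and the fourth is March 24.
1 November 2024 is a Friday, so the first Monday is November 4 and the fourth is November 25.
At the standard offset (UTC−11:30), 12:30 UTC − 11h30m = 01:00 Halvand Zone standard time.
The standard-time date in Halvand Zone, 12 April 2024, lies within the daylight-saving period (24 March – 25 November), so Halvand Zone is on daylight time, UTC−10:30.
12:30 UTC − 10h30m = 02:00 Halvand Zone.

02:00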